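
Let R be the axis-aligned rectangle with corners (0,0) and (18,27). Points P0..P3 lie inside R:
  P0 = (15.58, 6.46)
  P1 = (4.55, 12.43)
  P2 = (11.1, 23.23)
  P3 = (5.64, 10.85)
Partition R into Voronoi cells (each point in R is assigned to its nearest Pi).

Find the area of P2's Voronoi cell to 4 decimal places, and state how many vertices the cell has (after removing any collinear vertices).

Area of P2's cell: 166.3272 (6 vertices)

1. box [0,18]×[0,27]: [(0, 0) (18, 0) (18, 27) (0, 27)]
2. ⊥bis P2·P0 via (13.34,14.845): [(0, 11.2813) (18, 16.0899) (18, 27) (0, 27)]  |A|=239.6593
3. ⊥bis P2·P1 via (7.825,17.83): [(0, 22.5757) (12.9282, 14.735) (18, 16.0899) (18, 27) (0, 27)]  |A|=166.651
4. ⊥bis P2·P3 via (8.37,17.04): [(0, 22.5757) (11.1471, 15.8152) (13.3443, 14.8462) (18, 16.0899) (18, 27) (0, 27)]  |A|=166.3272
5. canonical 6-gon: [(0, 22.5757) (11.1471, 15.8152) (13.3443, 14.8462) (18, 16.0899) (18, 27) (0, 27)]
6. shoelace: 166.3272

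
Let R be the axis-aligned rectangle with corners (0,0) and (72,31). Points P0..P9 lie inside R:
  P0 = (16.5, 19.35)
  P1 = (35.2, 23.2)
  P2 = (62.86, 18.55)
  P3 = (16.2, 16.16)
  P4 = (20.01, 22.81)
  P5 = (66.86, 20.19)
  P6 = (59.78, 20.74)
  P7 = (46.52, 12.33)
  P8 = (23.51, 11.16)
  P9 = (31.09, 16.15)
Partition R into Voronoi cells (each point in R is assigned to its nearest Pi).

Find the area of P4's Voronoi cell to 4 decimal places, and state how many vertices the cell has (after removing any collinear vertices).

1. box [0,72]×[0,31]: [(0, 0) (72, 0) (72, 31) (0, 31)]
2. ⊥bis P4·P0 via (18.255,21.08): [(39.0347, 0) (72, 0) (72, 31) (8.4763, 31)]  |A|=1495.5791
3. ⊥bis P4·P1 via (27.605,23.005): [(27.9058, 11.2898) (27.3997, 31) (8.4763, 31)]  |A|=186.4927
4. ⊥bis P4·P2 via (41.435,20.68): [(27.9058, 11.2898) (27.3997, 31) (8.4763, 31)]  |A|=186.4927
5. ⊥bis P4·P3 via (18.105,19.485): [(22.0622, 17.2178) (27.8386, 13.9083) (27.3997, 31) (8.4763, 31)]  |A|=179.041
6. ⊥bis P4·P5 via (43.435,21.5): [(22.0622, 17.2178) (27.8386, 13.9083) (27.3997, 31) (8.4763, 31)]  |A|=179.041
7. ⊥bis P4·P6 via (39.895,21.775): [(22.0622, 17.2178) (27.8386, 13.9083) (27.3997, 31) (8.4763, 31)]  |A|=179.041
8. ⊥bis P4·P7 via (33.265,17.57): [(22.0622, 17.2178) (27.8386, 13.9083) (27.3997, 31) (8.4763, 31)]  |A|=179.041
9. ⊥bis P4·P8 via (21.76,16.985): [(22.0622, 17.2178) (22.2248, 17.1246) (27.7136, 18.7736) (27.3997, 31) (8.4763, 31)]  |A|=165.5855
10. ⊥bis P4·P9 via (25.55,19.48): [(22.0622, 17.2178) (22.2248, 17.1246) (24.555, 17.8247) (27.6076, 22.9032) (27.3997, 31) (8.4763, 31)]  |A|=159.0134
11. canonical 6-gon: [(22.0622, 17.2178) (22.2248, 17.1246) (24.555, 17.8247) (27.6076, 22.9032) (27.3997, 31) (8.4763, 31)]
12. shoelace: 159.0134

Area of P4's cell: 159.0134 (6 vertices)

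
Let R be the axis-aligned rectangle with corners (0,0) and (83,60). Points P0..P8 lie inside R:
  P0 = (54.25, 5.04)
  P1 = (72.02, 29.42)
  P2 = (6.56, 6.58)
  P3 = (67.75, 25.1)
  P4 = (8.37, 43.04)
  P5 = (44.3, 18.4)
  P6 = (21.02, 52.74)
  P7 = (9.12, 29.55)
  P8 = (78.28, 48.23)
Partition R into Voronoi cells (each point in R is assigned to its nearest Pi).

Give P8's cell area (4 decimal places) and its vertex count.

Area of P8's cell: 605.0575 (5 vertices)

1. box [0,83]×[0,60]: [(0, 0) (83, 0) (83, 60) (0, 60)]
2. ⊥bis P8·P0 via (66.265,26.635): [(83, 17.324) (83, 60) (6.2969, 60)]  |A|=1636.6915
3. ⊥bis P8·P1 via (75.15,38.825): [(83, 36.2125) (83, 60) (11.5235, 60)]  |A|=850.1231
4. ⊥bis P8·P2 via (42.42,27.405): [(26.3581, 55.063) (83, 36.2125) (83, 60) (23.4911, 60)]  |A|=820.5813
5. ⊥bis P8·P3 via (73.015,36.665): [(24.114, 58.9273) (49.5728, 47.3372) (83, 36.2125) (83, 60) (23.4911, 60)]  |A|=784.3961
6. ⊥bis P8·P4 via (43.325,45.635): [(42.9757, 50.3405) (49.5728, 47.3372) (83, 36.2125) (83, 60) (42.2586, 60)]  |A|=686.3119
7. ⊥bis P8·P5 via (61.29,33.315): [(42.6645, 54.5317) (48.586, 47.7864) (49.5728, 47.3372) (83, 36.2125) (83, 60) (42.2586, 60)]  |A|=674.9522
8. ⊥bis P8·P6 via (49.65,50.485): [(49.408, 47.4122) (49.5728, 47.3372) (83, 36.2125) (83, 60) (50.3994, 60)]  |A|=605.0575
9. ⊥bis P8·P7 via (43.7,38.89): [(49.408, 47.4122) (49.5728, 47.3372) (83, 36.2125) (83, 60) (50.3994, 60)]  |A|=605.0575
10. canonical 5-gon: [(49.408, 47.4122) (49.5728, 47.3372) (83, 36.2125) (83, 60) (50.3994, 60)]
11. shoelace: 605.0575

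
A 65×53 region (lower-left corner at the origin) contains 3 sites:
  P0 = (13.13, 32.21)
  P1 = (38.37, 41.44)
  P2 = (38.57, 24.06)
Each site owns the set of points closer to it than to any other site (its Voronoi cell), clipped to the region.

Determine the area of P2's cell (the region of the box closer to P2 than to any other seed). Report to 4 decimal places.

Area of P2's cell: 1408.8794

1. box [0,65]×[0,53]: [(0, 0) (65, 0) (65, 53) (0, 53)]
2. ⊥bis P2·P0 via (25.85,28.135): [(16.8366, 0) (65, 0) (65, 53) (33.8158, 53)]  |A|=2102.7109
3. ⊥bis P2·P1 via (38.47,32.75): [(27.2872, 32.6213) (16.8366, 0) (65, 0) (65, 33.0553)]  |A|=1408.8794
4. canonical 4-gon: [(27.2872, 32.6213) (16.8366, 0) (65, 0) (65, 33.0553)]
5. shoelace: 1408.8794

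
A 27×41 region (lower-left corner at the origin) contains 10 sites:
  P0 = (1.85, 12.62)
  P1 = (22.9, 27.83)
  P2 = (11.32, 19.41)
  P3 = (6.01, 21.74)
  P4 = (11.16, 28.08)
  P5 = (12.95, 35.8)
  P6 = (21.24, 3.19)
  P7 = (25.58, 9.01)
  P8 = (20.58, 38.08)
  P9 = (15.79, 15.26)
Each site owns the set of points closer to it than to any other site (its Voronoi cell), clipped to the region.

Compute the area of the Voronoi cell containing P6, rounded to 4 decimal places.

1. box [0,27]×[0,41]: [(0, 0) (27, 0) (27, 41) (0, 41)]
2. ⊥bis P6·P0 via (11.545,7.905): [(7.7005, 0) (27, 0) (27, 39.6836)]  |A|=382.9364
3. ⊥bis P6·P1 via (22.07,15.51): [(15.4601, 15.9553) (7.7005, 0) (27, 0) (27, 15.1779)]  |A|=241.5397
4. ⊥bis P6·P2 via (16.28,11.3): [(23.0552, 15.4436) (11.8905, 8.6154) (7.7005, 0) (27, 0) (27, 15.1779)]  |A|=212.7531
5. ⊥bis P6·P3 via (13.625,12.465): [(23.0552, 15.4436) (11.8905, 8.6154) (7.7005, 0) (27, 0) (27, 15.1779)]  |A|=212.7531
6. ⊥bis P6·P4 via (16.2,15.635): [(23.0552, 15.4436) (11.8905, 8.6154) (7.7005, 0) (27, 0) (27, 15.1779)]  |A|=212.7531
7. ⊥bis P6·P5 via (17.095,19.495): [(23.0552, 15.4436) (11.8905, 8.6154) (7.7005, 0) (27, 0) (27, 15.1779)]  |A|=212.7531
8. ⊥bis P6·P7 via (23.41,6.1): [(16.3661, 11.3527) (11.8905, 8.6154) (7.7005, 0) (27, 0) (27, 3.4229)]  |A|=141.2948
9. ⊥bis P6·P8 via (20.91,20.635): [(16.3661, 11.3527) (11.8905, 8.6154) (7.7005, 0) (27, 0) (27, 3.4229)]  |A|=141.2948
10. ⊥bis P6·P9 via (18.515,9.225): [(18.9537, 9.4231) (10.4063, 5.5637) (7.7005, 0) (27, 0) (27, 3.4229)]  |A|=123.2571
11. canonical 5-gon: [(18.9537, 9.4231) (10.4063, 5.5637) (7.7005, 0) (27, 0) (27, 3.4229)]
12. shoelace: 123.2571

Area of P6's cell: 123.2571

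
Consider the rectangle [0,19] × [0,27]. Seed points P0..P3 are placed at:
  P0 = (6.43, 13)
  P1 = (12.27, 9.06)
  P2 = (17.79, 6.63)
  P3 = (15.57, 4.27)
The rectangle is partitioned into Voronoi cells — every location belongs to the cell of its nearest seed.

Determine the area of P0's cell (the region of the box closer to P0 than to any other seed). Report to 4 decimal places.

Area of P0's cell: 296.5061

1. box [0,19]×[0,27]: [(0, 0) (19, 0) (19, 27) (0, 27)]
2. ⊥bis P0·P1 via (9.35,11.03): [(0, 0) (1.9085, 0) (19, 25.3336) (19, 27) (0, 27)]  |A|=296.5061
3. ⊥bis P0·P2 via (12.11,9.815): [(0, 0) (1.9085, 0) (19, 25.3336) (19, 27) (0, 27)]  |A|=296.5061
4. ⊥bis P0·P3 via (11,8.635): [(0, 0) (1.9085, 0) (19, 25.3336) (19, 27) (0, 27)]  |A|=296.5061
5. canonical 5-gon: [(0, 0) (1.9085, 0) (19, 25.3336) (19, 27) (0, 27)]
6. shoelace: 296.5061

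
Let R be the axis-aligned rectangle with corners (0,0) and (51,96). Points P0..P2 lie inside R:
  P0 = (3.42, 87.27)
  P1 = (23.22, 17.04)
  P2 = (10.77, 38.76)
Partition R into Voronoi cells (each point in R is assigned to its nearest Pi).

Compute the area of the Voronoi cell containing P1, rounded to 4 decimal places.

1. box [0,51]×[0,96]: [(0, 0) (51, 0) (51, 96) (0, 96)]
2. ⊥bis P1·P0 via (13.32,52.155): [(0, 48.3997) (0, 0) (51, 0) (51, 62.7782)]  |A|=2835.0348
3. ⊥bis P1·P2 via (16.995,27.9): [(0, 18.1584) (0, 0) (51, 0) (51, 47.3918)]  |A|=1671.5303
4. canonical 4-gon: [(0, 18.1584) (0, 0) (51, 0) (51, 47.3918)]
5. shoelace: 1671.5303

Area of P1's cell: 1671.5303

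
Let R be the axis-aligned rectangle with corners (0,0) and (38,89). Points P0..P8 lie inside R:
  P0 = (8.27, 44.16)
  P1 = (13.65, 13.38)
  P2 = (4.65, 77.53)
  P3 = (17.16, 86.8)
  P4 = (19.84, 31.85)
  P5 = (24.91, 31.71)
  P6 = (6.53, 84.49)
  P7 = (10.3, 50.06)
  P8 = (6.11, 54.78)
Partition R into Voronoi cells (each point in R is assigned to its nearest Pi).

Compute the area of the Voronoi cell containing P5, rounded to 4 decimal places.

1. box [0,38]×[0,89]: [(0, 0) (38, 0) (38, 89) (0, 89)]
2. ⊥bis P5·P0 via (16.59,37.935): [(0, 15.7617) (0, 0) (38, 0) (38, 66.5505)]  |A|=1563.9309
3. ⊥bis P5·P1 via (19.28,22.545): [(9.5481, 28.5232) (38, 11.0454) (38, 66.5505)]  |A|=789.6108
4. ⊥bis P5·P2 via (14.78,54.62): [(36.1402, 64.0647) (9.5481, 28.5232) (38, 11.0454) (38, 64.8871)]  |A|=788.064
5. ⊥bis P5·P3 via (21.035,59.255): [(33.8952, 61.0642) (9.5481, 28.5232) (38, 11.0454) (38, 61.6416)]  |A|=779.5358
6. ⊥bis P5·P4 via (22.375,31.78): [(33.8952, 61.0642) (22.7732, 46.1991) (22.0726, 20.8295) (38, 11.0454) (38, 61.6416)]  |A|=617.9706
7. ⊥bis P5·P6 via (15.72,58.1): [(33.8952, 61.0642) (22.7732, 46.1991) (22.0726, 20.8295) (38, 11.0454) (38, 61.6416)]  |A|=617.9706
8. ⊥bis P5·P7 via (17.605,40.885): [(22.7393, 44.9729) (22.0726, 20.8295) (38, 11.0454) (38, 57.1232)]  |A|=547.1211
9. ⊥bis P5·P8 via (15.51,43.245): [(22.7393, 44.9729) (22.0726, 20.8295) (38, 11.0454) (38, 57.1232)]  |A|=547.1211
10. canonical 4-gon: [(22.7393, 44.9729) (22.0726, 20.8295) (38, 11.0454) (38, 57.1232)]
11. shoelace: 547.1211

Area of P5's cell: 547.1211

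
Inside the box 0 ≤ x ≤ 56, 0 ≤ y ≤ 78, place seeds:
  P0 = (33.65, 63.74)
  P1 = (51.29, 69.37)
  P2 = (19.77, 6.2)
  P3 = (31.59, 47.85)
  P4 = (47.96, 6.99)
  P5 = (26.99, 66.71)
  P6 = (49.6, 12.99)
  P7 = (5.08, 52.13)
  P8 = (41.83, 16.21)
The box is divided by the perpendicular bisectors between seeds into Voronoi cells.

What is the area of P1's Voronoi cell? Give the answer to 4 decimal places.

Area of P1's cell: 361.9873

1. box [0,56]×[0,78]: [(0, 0) (56, 0) (56, 78) (0, 78)]
2. ⊥bis P1·P0 via (42.47,66.555): [(56, 24.1626) (56, 78) (38.8172, 78)]  |A|=462.5386
3. ⊥bis P1·P2 via (35.53,37.785): [(54.7061, 28.2167) (56, 27.5711) (56, 78) (38.8172, 78)]  |A|=460.3334
4. ⊥bis P1·P3 via (41.44,58.61): [(46.4775, 53.9985) (56, 45.2814) (56, 78) (38.8172, 78)]  |A|=361.9873
5. ⊥bis P1·P4 via (49.625,38.18): [(46.4775, 53.9985) (56, 45.2814) (56, 78) (38.8172, 78)]  |A|=361.9873
6. ⊥bis P1·P5 via (39.14,68.04): [(46.4775, 53.9985) (56, 45.2814) (56, 78) (38.8172, 78)]  |A|=361.9873
7. ⊥bis P1·P6 via (50.445,41.18): [(46.4775, 53.9985) (56, 45.2814) (56, 78) (38.8172, 78)]  |A|=361.9873
8. ⊥bis P1·P7 via (28.185,60.75): [(46.4775, 53.9985) (56, 45.2814) (56, 78) (38.8172, 78)]  |A|=361.9873
9. ⊥bis P1·P8 via (46.56,42.79): [(46.4775, 53.9985) (56, 45.2814) (56, 78) (38.8172, 78)]  |A|=361.9873
10. canonical 4-gon: [(46.4775, 53.9985) (56, 45.2814) (56, 78) (38.8172, 78)]
11. shoelace: 361.9873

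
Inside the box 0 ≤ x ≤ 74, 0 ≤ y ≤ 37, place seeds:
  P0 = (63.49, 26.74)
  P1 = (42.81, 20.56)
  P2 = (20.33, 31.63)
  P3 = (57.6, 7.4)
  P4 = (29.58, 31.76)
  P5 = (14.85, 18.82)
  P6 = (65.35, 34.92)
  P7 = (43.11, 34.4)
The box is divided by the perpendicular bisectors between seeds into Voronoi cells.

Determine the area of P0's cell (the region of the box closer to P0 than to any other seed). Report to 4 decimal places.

1. box [0,74]×[0,37]: [(0, 0) (74, 0) (74, 37) (0, 37)]
2. ⊥bis P0·P1 via (53.15,23.65): [(60.2176, 0) (74, 0) (74, 37) (49.1605, 37)]  |A|=714.5061
3. ⊥bis P0·P2 via (41.91,29.185): [(60.2176, 0) (74, 0) (74, 37) (49.1605, 37)]  |A|=714.5061
4. ⊥bis P0·P3 via (60.545,17.07): [(54.5728, 18.8888) (74, 12.9723) (74, 37) (49.1605, 37)]  |A|=458.3317
5. ⊥bis P0·P4 via (46.535,29.25): [(54.5728, 18.8888) (74, 12.9723) (74, 37) (49.1605, 37)]  |A|=458.3317
6. ⊥bis P0·P5 via (39.17,22.78): [(54.5728, 18.8888) (74, 12.9723) (74, 37) (49.1605, 37)]  |A|=458.3317
7. ⊥bis P0·P6 via (64.42,30.83): [(50.0263, 34.1029) (54.5728, 18.8888) (74, 12.9723) (74, 28.6517)]  |A|=322.28
8. ⊥bis P0·P7 via (53.3,30.57): [(54.2656, 33.139) (52.0644, 27.2826) (54.5728, 18.8888) (74, 12.9723) (74, 28.6517)]  |A|=308.8058
9. canonical 5-gon: [(54.2656, 33.139) (52.0644, 27.2826) (54.5728, 18.8888) (74, 12.9723) (74, 28.6517)]
10. shoelace: 308.8058

Area of P0's cell: 308.8058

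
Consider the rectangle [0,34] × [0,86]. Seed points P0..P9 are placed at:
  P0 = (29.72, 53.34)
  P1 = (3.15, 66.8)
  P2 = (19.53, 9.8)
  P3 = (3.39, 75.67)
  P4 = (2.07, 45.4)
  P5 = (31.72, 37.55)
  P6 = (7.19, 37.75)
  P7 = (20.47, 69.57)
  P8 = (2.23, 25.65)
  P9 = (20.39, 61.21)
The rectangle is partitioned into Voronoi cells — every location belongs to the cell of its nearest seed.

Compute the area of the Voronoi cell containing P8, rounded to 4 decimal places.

1. box [0,34]×[0,86]: [(0, 0) (34, 0) (34, 86) (0, 86)]
2. ⊥bis P8·P0 via (15.975,39.495): [(0, 55.3546) (0, 0) (34, 0) (34, 21.6002)]  |A|=1308.2317
3. ⊥bis P8·P1 via (2.69,46.225): [(9.3459, 46.0762) (0, 46.2851) (0, 0) (34, 0) (34, 21.6002)]  |A|=1265.8504
4. ⊥bis P8·P2 via (10.88,17.725): [(23.7518, 31.7744) (9.3459, 46.0762) (0, 46.2851) (0, 5.8497)]  |A|=545.5348
5. ⊥bis P8·P3 via (2.81,50.66): [(23.7518, 31.7744) (9.3459, 46.0762) (0, 46.2851) (0, 5.8497)]  |A|=545.5348
6. ⊥bis P8·P4 via (2.15,35.525): [(23.7518, 31.7744) (19.8296, 35.6682) (0, 35.5076) (0, 5.8497)]  |A|=391.1366
7. ⊥bis P8·P5 via (16.975,31.6): [(18.9983, 26.586) (15.348, 35.6319) (0, 35.5076) (0, 5.8497)]  |A|=351.3704
8. ⊥bis P8·P6 via (4.71,31.7): [(18.5034, 26.0458) (0, 33.6307) (0, 5.8497)]  |A|=257.0222
9. ⊥bis P8·P7 via (11.35,47.61): [(18.5034, 26.0458) (0, 33.6307) (0, 5.8497)]  |A|=257.0222
10. ⊥bis P8·P9 via (11.31,43.43): [(18.5034, 26.0458) (0, 33.6307) (0, 5.8497)]  |A|=257.0222
11. canonical 3-gon: [(18.5034, 26.0458) (0, 33.6307) (0, 5.8497)]
12. shoelace: 257.0222

Area of P8's cell: 257.0222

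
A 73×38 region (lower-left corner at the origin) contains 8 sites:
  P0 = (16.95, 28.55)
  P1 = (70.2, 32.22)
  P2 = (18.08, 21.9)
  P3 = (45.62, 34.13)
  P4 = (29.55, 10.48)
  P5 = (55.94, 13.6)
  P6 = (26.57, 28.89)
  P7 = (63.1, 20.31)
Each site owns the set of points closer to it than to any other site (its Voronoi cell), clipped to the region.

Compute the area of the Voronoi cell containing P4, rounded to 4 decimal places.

Area of P4's cell: 513.7445

1. box [0,73]×[0,38]: [(0, 0) (73, 0) (73, 38) (0, 38)]
2. ⊥bis P4·P0 via (23.25,19.515): [(0, 3.303) (0, 0) (73, 0) (73, 38) (49.7598, 38)]  |A|=1910.7426
3. ⊥bis P4·P1 via (49.875,21.35): [(43.3578, 33.536) (0, 3.303) (0, 0) (61.2932, 0)]  |A|=1099.3692
4. ⊥bis P4·P2 via (23.815,16.19): [(43.3578, 33.536) (35.9254, 28.3534) (7.6956, 0) (61.2932, 0)]  |A|=930.9399
5. ⊥bis P4·P3 via (37.585,22.305): [(56.0884, 9.7321) (33.0031, 25.4184) (7.6956, 0) (61.2932, 0)]  |A|=752.6933
6. ⊥bis P4·P5 via (42.745,12.04): [(41.8761, 19.3892) (33.0031, 25.4184) (7.6956, 0) (44.1684, 0)]  |A|=542.6501
7. ⊥bis P4·P6 via (28.06,19.685): [(41.8761, 19.3892) (38.8665, 21.4342) (27.1477, 19.5373) (7.6956, 0) (44.1684, 0)]  |A|=513.7445
8. ⊥bis P4·P7 via (46.325,15.395): [(41.8761, 19.3892) (38.8665, 21.4342) (27.1477, 19.5373) (7.6956, 0) (44.1684, 0)]  |A|=513.7445
9. canonical 5-gon: [(41.8761, 19.3892) (38.8665, 21.4342) (27.1477, 19.5373) (7.6956, 0) (44.1684, 0)]
10. shoelace: 513.7445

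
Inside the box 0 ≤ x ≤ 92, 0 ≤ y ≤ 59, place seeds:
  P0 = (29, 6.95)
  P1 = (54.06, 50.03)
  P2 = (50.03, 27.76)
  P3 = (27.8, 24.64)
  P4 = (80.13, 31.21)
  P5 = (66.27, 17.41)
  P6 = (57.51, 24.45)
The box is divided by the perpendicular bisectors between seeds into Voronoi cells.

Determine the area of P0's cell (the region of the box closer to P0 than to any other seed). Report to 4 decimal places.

1. box [0,92]×[0,59]: [(0, 0) (92, 0) (92, 59) (0, 59)]
2. ⊥bis P0·P1 via (41.53,28.49): [(0, 52.6484) (0, 0) (90.5064, 0)]  |A|=2382.507
3. ⊥bis P0·P2 via (39.515,17.355): [(10.8179, 46.3555) (0, 52.6484) (0, 0) (56.6884, 0)]  |A|=1598.6824
4. ⊥bis P0·P3 via (28.4,15.795): [(40.2624, 16.5997) (0, 13.8685) (0, 0) (56.6884, 0)]  |A|=749.6946
5. ⊥bis P0·P4 via (54.565,19.08): [(40.2624, 16.5997) (0, 13.8685) (0, 0) (56.6884, 0)]  |A|=749.6946
6. ⊥bis P0·P5 via (47.635,12.18): [(48.8224, 7.9492) (40.2624, 16.5997) (0, 13.8685) (0, 0) (51.0534, 0)]  |A|=727.2974
7. ⊥bis P0·P6 via (43.255,15.7): [(49.5046, 5.5186) (46.6896, 10.1046) (40.2624, 16.5997) (0, 13.8685) (0, 0) (51.0534, 0)]  |A|=725.4405
8. canonical 6-gon: [(49.5046, 5.5186) (46.6896, 10.1046) (40.2624, 16.5997) (0, 13.8685) (0, 0) (51.0534, 0)]
9. shoelace: 725.4405

Area of P0's cell: 725.4405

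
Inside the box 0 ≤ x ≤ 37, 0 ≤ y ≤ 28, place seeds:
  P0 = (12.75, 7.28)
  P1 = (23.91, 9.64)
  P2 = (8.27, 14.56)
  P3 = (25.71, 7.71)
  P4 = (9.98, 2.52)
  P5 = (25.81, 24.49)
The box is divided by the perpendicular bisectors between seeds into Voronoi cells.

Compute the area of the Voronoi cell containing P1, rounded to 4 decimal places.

Area of P1's cell: 113.9696

1. box [0,37]×[0,28]: [(0, 0) (37, 0) (37, 28) (0, 28)]
2. ⊥bis P1·P0 via (18.33,8.46): [(20.119, 0) (37, 0) (37, 28) (14.1979, 28)]  |A|=555.5632
3. ⊥bis P1·P2 via (16.09,12.1): [(16.9692, 14.8949) (20.119, 0) (37, 0) (37, 28) (21.0918, 28)]  |A|=510.3905
4. ⊥bis P1·P3 via (24.81,8.675): [(16.9692, 14.8949) (19.3595, 3.5916) (37, 20.0439) (37, 28) (21.0918, 28)]  |A|=303.2831
5. ⊥bis P1·P4 via (16.945,6.08): [(16.9692, 14.8949) (19.3595, 3.5916) (37, 20.0439) (37, 28) (21.0918, 28)]  |A|=303.2831
6. ⊥bis P1·P5 via (24.86,17.065): [(17.9308, 17.9516) (16.9692, 14.8949) (19.3595, 3.5916) (32.7267, 16.0585)]  |A|=113.9696
7. canonical 4-gon: [(17.9308, 17.9516) (16.9692, 14.8949) (19.3595, 3.5916) (32.7267, 16.0585)]
8. shoelace: 113.9696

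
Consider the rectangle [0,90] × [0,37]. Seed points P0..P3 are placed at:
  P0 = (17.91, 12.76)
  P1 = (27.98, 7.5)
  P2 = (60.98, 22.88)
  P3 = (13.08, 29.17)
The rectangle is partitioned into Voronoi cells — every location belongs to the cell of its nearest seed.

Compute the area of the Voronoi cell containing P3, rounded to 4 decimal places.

Area of P3's cell: 560.6227

1. box [0,90]×[0,37]: [(0, 0) (90, 0) (90, 37) (0, 37)]
2. ⊥bis P3·P0 via (15.495,20.965): [(0, 16.4043) (69.9742, 37) (0, 37)]  |A|=720.5829
3. ⊥bis P3·P1 via (20.53,18.335): [(0, 16.4043) (30.9863, 25.5246) (47.6757, 37) (0, 37)]  |A|=592.6407
4. ⊥bis P3·P2 via (37.03,26.025): [(0, 16.4043) (30.9863, 25.5246) (37.5576, 30.043) (38.4712, 37) (0, 37)]  |A|=560.6227
5. canonical 5-gon: [(0, 16.4043) (30.9863, 25.5246) (37.5576, 30.043) (38.4712, 37) (0, 37)]
6. shoelace: 560.6227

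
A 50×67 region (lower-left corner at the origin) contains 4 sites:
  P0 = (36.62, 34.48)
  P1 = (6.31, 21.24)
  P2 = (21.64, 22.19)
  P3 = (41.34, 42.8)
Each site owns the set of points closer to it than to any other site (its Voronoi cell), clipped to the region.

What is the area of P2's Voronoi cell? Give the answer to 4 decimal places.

1. box [0,50]×[0,67]: [(0, 0) (50, 0) (50, 67) (0, 67)]
2. ⊥bis P2·P0 via (29.13,28.335): [(0, 63.8409) (0, 0) (50, 0) (50, 2.897)]  |A|=1668.4481
3. ⊥bis P2·P1 via (13.975,21.715): [(12.293, 48.8572) (15.3207, 0) (50, 0) (50, 2.897)]  |A|=901.7872
4. ⊥bis P2·P3 via (31.49,32.495): [(12.293, 48.8572) (15.3207, 0) (50, 0) (50, 2.897)]  |A|=901.7872
5. canonical 4-gon: [(12.293, 48.8572) (15.3207, 0) (50, 0) (50, 2.897)]
6. shoelace: 901.7872

Area of P2's cell: 901.7872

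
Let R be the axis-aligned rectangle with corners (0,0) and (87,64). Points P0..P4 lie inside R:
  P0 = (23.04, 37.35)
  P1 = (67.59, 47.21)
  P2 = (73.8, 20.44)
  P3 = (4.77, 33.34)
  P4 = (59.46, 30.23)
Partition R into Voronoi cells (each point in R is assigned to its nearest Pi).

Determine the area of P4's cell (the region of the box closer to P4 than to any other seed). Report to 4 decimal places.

Area of P4's cell: 1006.3755

1. box [0,87]×[0,64]: [(0, 0) (87, 0) (87, 64) (0, 64)]
2. ⊥bis P4·P0 via (41.25,33.79): [(34.6442, 0) (87, 0) (87, 64) (47.156, 64)]  |A|=2950.3961
3. ⊥bis P4·P1 via (63.525,38.72): [(44.0379, 48.0504) (34.6442, 0) (87, 0) (87, 27.4802)]  |A|=1848.164
4. ⊥bis P4·P2 via (66.63,25.335): [(72.7519, 34.3022) (44.0379, 48.0504) (34.6442, 0) (49.3337, 0)]  |A|=1006.3755
5. ⊥bis P4·P3 via (32.115,31.785): [(72.7519, 34.3022) (44.0379, 48.0504) (34.6442, 0) (49.3337, 0)]  |A|=1006.3755
6. canonical 4-gon: [(72.7519, 34.3022) (44.0379, 48.0504) (34.6442, 0) (49.3337, 0)]
7. shoelace: 1006.3755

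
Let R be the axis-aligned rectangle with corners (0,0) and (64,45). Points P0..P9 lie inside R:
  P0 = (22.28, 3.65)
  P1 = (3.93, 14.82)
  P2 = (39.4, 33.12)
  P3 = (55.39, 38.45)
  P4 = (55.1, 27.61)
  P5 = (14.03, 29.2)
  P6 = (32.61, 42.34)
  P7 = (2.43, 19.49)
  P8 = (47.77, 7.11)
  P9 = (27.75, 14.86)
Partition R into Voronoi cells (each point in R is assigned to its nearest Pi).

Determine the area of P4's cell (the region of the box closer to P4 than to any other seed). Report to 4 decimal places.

1. box [0,64]×[0,45]: [(0, 0) (64, 0) (64, 45) (0, 45)]
2. ⊥bis P4·P0 via (38.69,15.63): [(50.1006, 0) (64, 0) (64, 45) (17.2486, 45)]  |A|=1364.6427
3. ⊥bis P4·P1 via (29.515,21.215): [(26.861, 31.8332) (50.1006, 0) (64, 0) (64, 45) (23.5699, 45)]  |A|=1323.0273
4. ⊥bis P4·P2 via (47.25,30.365): [(40.9785, 12.4952) (50.1006, 0) (64, 0) (64, 45) (52.3862, 45)]  |A|=793.5733
5. ⊥bis P4·P3 via (55.245,33.03): [(48.251, 33.2171) (40.9785, 12.4952) (50.1006, 0) (64, 0) (64, 32.7958)]  |A|=629.049
6. ⊥bis P4·P5 via (34.565,28.405): [(48.251, 33.2171) (40.9785, 12.4952) (50.1006, 0) (64, 0) (64, 32.7958)]  |A|=629.049
7. ⊥bis P4·P6 via (43.855,34.975): [(48.251, 33.2171) (40.9785, 12.4952) (50.1006, 0) (64, 0) (64, 32.7958)]  |A|=629.049
8. ⊥bis P4·P7 via (28.765,23.55): [(48.251, 33.2171) (40.9785, 12.4952) (50.1006, 0) (64, 0) (64, 32.7958)]  |A|=629.049
9. ⊥bis P4·P8 via (51.435,17.36): [(48.251, 33.2171) (43.6613, 20.1396) (64, 12.8672) (64, 32.7958)]  |A|=306.6062
10. ⊥bis P4·P9 via (41.425,21.235): [(48.251, 33.2171) (43.6613, 20.1396) (64, 12.8672) (64, 32.7958)]  |A|=306.6062
11. canonical 4-gon: [(48.251, 33.2171) (43.6613, 20.1396) (64, 12.8672) (64, 32.7958)]
12. shoelace: 306.6062

Area of P4's cell: 306.6062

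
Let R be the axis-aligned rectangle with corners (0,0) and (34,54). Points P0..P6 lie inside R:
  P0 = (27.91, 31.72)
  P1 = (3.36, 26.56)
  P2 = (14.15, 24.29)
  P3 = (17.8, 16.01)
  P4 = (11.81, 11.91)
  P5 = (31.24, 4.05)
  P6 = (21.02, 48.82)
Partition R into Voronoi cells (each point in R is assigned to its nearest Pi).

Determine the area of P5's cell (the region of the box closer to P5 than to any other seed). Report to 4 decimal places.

Area of P5's cell: 180.2607

1. box [0,34]×[0,54]: [(0, 0) (34, 0) (34, 54) (0, 54)]
2. ⊥bis P5·P0 via (29.575,17.885): [(0, 14.3257) (0, 0) (34, 0) (34, 18.4175)]  |A|=556.6357
3. ⊥bis P5·P1 via (17.3,15.305): [(18.2862, 16.5264) (4.9429, 0) (34, 0) (34, 18.4175)]  |A|=384.8099
4. ⊥bis P5·P2 via (22.695,14.17): [(26.6825, 17.5369) (5.9132, 0) (34, 0) (34, 18.4175)]  |A|=313.6629
5. ⊥bis P5·P3 via (24.52,10.03): [(31.7421, 18.1458) (15.5945, 0) (34, 0) (34, 18.4175)]  |A|=187.7838
6. ⊥bis P5·P4 via (21.525,7.98): [(31.7421, 18.1458) (20.5492, 5.5678) (18.2969, 0) (34, 0) (34, 18.4175)]  |A|=180.2607
7. ⊥bis P5·P6 via (26.13,26.435): [(31.7421, 18.1458) (20.5492, 5.5678) (18.2969, 0) (34, 0) (34, 18.4175)]  |A|=180.2607
8. canonical 5-gon: [(31.7421, 18.1458) (20.5492, 5.5678) (18.2969, 0) (34, 0) (34, 18.4175)]
9. shoelace: 180.2607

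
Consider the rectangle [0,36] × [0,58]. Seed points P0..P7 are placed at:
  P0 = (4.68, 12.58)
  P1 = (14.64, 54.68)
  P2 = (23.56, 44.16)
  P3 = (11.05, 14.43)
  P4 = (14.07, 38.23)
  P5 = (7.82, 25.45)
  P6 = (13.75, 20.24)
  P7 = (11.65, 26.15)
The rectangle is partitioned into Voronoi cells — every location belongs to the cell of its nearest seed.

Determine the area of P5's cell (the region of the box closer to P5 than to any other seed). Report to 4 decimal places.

1. box [0,36]×[0,58]: [(0, 0) (36, 0) (36, 58) (0, 58)]
2. ⊥bis P5·P0 via (6.25,19.015): [(0, 20.5399) (36, 11.7566) (36, 58) (0, 58)]  |A|=1506.6628
3. ⊥bis P5·P1 via (11.23,40.065): [(0, 42.6852) (0, 20.5399) (36, 11.7566) (36, 34.2856)]  |A|=804.1376
4. ⊥bis P5·P2 via (15.69,34.805): [(8.7495, 40.6437) (0, 42.6852) (0, 20.5399) (36, 11.7566) (36, 17.719)]  |A|=578.4133
5. ⊥bis P5·P3 via (9.435,19.94): [(27.178, 25.1405) (8.7495, 40.6437) (0, 42.6852) (0, 20.5399) (6.2659, 19.0111)]  |A|=385.1337
6. ⊥bis P5·P4 via (10.945,31.84): [(25.5936, 24.6762) (0, 37.1926) (0, 20.5399) (6.2659, 19.0111)]  |A|=245.6238
7. ⊥bis P5·P6 via (10.785,22.845): [(7.8157, 19.4654) (16.3608, 29.1914) (0, 37.1926) (0, 20.5399) (6.2659, 19.0111)]  |A|=181.433
8. ⊥bis P5·P7 via (9.735,25.8): [(7.8157, 19.4654) (10.3629, 22.3646) (8.404, 33.0827) (0, 37.1926) (0, 20.5399) (6.2659, 19.0111)]  |A|=142.6029
9. canonical 6-gon: [(7.8157, 19.4654) (10.3629, 22.3646) (8.404, 33.0827) (0, 37.1926) (0, 20.5399) (6.2659, 19.0111)]
10. shoelace: 142.6029

Area of P5's cell: 142.6029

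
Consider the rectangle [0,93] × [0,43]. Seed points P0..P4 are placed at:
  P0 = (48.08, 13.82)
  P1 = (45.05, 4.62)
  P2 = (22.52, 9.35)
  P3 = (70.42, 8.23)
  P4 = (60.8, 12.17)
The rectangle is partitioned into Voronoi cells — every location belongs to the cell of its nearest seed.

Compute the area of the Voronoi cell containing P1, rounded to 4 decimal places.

Area of P1's cell: 214.1832

1. box [0,93]×[0,43]: [(0, 0) (93, 0) (93, 43) (0, 43)]
2. ⊥bis P1·P0 via (46.565,9.22): [(0, 24.5561) (0, 0) (74.5597, 0)]  |A|=915.4473
3. ⊥bis P1·P2 via (33.785,6.985): [(35.0504, 13.0123) (32.3186, 0) (74.5597, 0)]  |A|=274.8276
4. ⊥bis P1·P3 via (57.735,6.425): [(57.8669, 5.4977) (35.0504, 13.0123) (32.3186, 0) (58.6492, 0)]  |A|=231.0919
5. ⊥bis P1·P4 via (52.925,8.395): [(53.6477, 6.8873) (35.0504, 13.0123) (32.3186, 0) (56.9493, 0)]  |A|=214.1832
6. canonical 4-gon: [(53.6477, 6.8873) (35.0504, 13.0123) (32.3186, 0) (56.9493, 0)]
7. shoelace: 214.1832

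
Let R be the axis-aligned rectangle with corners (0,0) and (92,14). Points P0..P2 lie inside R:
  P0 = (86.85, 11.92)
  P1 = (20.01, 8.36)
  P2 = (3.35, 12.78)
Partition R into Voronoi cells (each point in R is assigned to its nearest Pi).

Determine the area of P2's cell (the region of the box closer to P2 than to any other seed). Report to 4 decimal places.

1. box [0,92]×[0,14]: [(0, 0) (92, 0) (92, 14) (0, 14)]
2. ⊥bis P2·P0 via (45.1,12.35): [(0, 0) (44.9728, 0) (45.117, 14) (0, 14)]  |A|=630.6286
3. ⊥bis P2·P1 via (11.68,10.57): [(0, 0) (8.8757, 0) (12.59, 14) (0, 14)]  |A|=150.26
4. canonical 4-gon: [(0, 0) (8.8757, 0) (12.59, 14) (0, 14)]
5. shoelace: 150.26

Area of P2's cell: 150.2600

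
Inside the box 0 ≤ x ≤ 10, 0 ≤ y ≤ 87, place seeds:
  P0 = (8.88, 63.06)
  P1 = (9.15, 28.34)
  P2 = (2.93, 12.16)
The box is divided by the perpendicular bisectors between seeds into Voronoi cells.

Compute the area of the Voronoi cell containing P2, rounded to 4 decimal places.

Area of P2's cell: 206.4980

1. box [0,10]×[0,87]: [(0, 0) (10, 0) (10, 87) (0, 87)]
2. ⊥bis P2·P0 via (5.905,37.61): [(0, 38.3003) (0, 0) (10, 0) (10, 37.1313)]  |A|=377.1579
3. ⊥bis P2·P1 via (6.04,20.25): [(0, 22.5719) (0, 0) (10, 0) (10, 18.7277)]  |A|=206.498
4. canonical 4-gon: [(0, 22.5719) (0, 0) (10, 0) (10, 18.7277)]
5. shoelace: 206.498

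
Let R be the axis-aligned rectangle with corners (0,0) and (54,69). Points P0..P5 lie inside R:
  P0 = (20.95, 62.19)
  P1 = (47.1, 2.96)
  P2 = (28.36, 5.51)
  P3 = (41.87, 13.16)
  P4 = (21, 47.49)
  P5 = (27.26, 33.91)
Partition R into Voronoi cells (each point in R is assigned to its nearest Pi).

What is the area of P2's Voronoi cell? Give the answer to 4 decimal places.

1. box [0,54]×[0,69]: [(0, 0) (54, 0) (54, 69) (0, 69)]
2. ⊥bis P2·P0 via (24.655,33.85): [(0, 30.6268) (0, 0) (54, 0) (54, 37.6864)]  |A|=1844.4548
3. ⊥bis P2·P1 via (37.73,4.235): [(42.0696, 36.1267) (0, 30.6268) (0, 0) (37.1537, 0)]  |A|=1315.3478
4. ⊥bis P2·P3 via (35.115,9.335): [(37.7829, 4.6235) (21.4693, 33.4335) (0, 30.6268) (0, 0) (37.1537, 0)]  |A|=996.6329
5. ⊥bis P2·P4 via (24.68,26.5): [(37.7829, 4.6235) (25.3308, 26.6141) (0, 22.1731) (0, 0) (37.1537, 0)]  |A|=810.9405
6. ⊥bis P2·P5 via (27.81,19.71): [(37.7829, 4.6235) (29.2095, 19.7642) (0, 18.6329) (0, 0) (37.1537, 0)]  |A|=663.8674
7. canonical 5-gon: [(37.7829, 4.6235) (29.2095, 19.7642) (0, 18.6329) (0, 0) (37.1537, 0)]
8. shoelace: 663.8674

Area of P2's cell: 663.8674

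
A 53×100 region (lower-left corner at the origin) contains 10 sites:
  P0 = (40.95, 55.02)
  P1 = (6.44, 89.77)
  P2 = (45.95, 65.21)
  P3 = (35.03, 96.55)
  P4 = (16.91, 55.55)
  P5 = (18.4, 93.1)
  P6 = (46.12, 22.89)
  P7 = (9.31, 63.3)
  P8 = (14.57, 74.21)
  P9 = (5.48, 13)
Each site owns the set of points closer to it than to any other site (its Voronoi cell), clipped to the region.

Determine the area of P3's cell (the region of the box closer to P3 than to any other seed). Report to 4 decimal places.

Area of P3's cell: 472.5608

1. box [0,53]×[0,100]: [(0, 0) (53, 0) (53, 100) (0, 100)]
2. ⊥bis P3·P0 via (37.99,75.785): [(0, 70.3696) (53, 77.9246) (53, 100) (0, 100)]  |A|=1370.2022
3. ⊥bis P3·P1 via (20.735,93.16): [(25.2849, 73.9739) (53, 77.9246) (53, 100) (19.1129, 100)]  |A|=746.8843
4. ⊥bis P3·P2 via (40.49,80.88): [(24.9327, 75.4593) (53, 85.2389) (53, 100) (19.1129, 100)]  |A|=622.9589
5. ⊥bis P3·P4 via (25.97,76.05): [(24.6547, 76.6313) (26.2601, 75.9218) (53, 85.2389) (53, 100) (19.1129, 100)]  |A|=622.1167
6. ⊥bis P3·P5 via (26.715,94.825): [(30.3416, 77.3439) (53, 85.2389) (53, 100) (25.6414, 100)]  |A|=477.1505
7. ⊥bis P3·P6 via (40.575,59.72): [(30.3416, 77.3439) (53, 85.2389) (53, 100) (25.6414, 100)]  |A|=477.1505
8. ⊥bis P3·P7 via (22.17,79.925): [(30.3416, 77.3439) (53, 85.2389) (53, 100) (25.6414, 100)]  |A|=477.1505
9. ⊥bis P3·P8 via (24.8,85.38): [(29.5832, 80.9993) (32.6835, 78.1599) (53, 85.2389) (53, 100) (25.6414, 100)]  |A|=472.5608
10. ⊥bis P3·P9 via (20.255,54.775): [(29.5832, 80.9993) (32.6835, 78.1599) (53, 85.2389) (53, 100) (25.6414, 100)]  |A|=472.5608
11. canonical 5-gon: [(29.5832, 80.9993) (32.6835, 78.1599) (53, 85.2389) (53, 100) (25.6414, 100)]
12. shoelace: 472.5608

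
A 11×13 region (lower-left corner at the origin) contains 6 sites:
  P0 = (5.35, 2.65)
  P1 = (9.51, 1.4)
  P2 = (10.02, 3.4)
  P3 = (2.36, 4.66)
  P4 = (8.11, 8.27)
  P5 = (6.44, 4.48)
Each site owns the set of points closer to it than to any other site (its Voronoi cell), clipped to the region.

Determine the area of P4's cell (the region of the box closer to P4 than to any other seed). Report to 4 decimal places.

1. box [0,11]×[0,13]: [(0, 0) (11, 0) (11, 13) (0, 13)]
2. ⊥bis P4·P0 via (6.73,5.46): [(0, 8.7651) (11, 3.363) (11, 13) (0, 13)]  |A|=76.2954
3. ⊥bis P4·P1 via (8.81,4.835): [(0, 8.7651) (8.2394, 4.7187) (11, 5.2813) (11, 13) (0, 13)]  |A|=73.6476
4. ⊥bis P4·P2 via (9.065,5.835): [(0, 8.7651) (7.3422, 5.1593) (11, 6.5939) (11, 13) (0, 13)]  |A|=70.3864
5. ⊥bis P4·P3 via (5.235,6.465): [(5.4808, 6.0735) (7.3422, 5.1593) (11, 6.5939) (11, 13) (1.1322, 13)]  |A|=54.8602
6. ⊥bis P4·P5 via (7.275,6.375): [(4.5329, 7.5832) (8.7663, 5.7179) (11, 6.5939) (11, 13) (1.1322, 13)]  |A|=51.3778
7. canonical 5-gon: [(4.5329, 7.5832) (8.7663, 5.7179) (11, 6.5939) (11, 13) (1.1322, 13)]
8. shoelace: 51.3778

Area of P4's cell: 51.3778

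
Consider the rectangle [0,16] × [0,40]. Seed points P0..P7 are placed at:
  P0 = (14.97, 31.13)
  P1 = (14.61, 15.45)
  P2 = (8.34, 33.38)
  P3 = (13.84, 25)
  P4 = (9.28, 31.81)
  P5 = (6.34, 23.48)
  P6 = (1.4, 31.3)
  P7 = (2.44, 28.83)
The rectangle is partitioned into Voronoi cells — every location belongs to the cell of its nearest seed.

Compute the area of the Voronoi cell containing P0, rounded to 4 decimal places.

1. box [0,16]×[0,40]: [(0, 0) (16, 0) (16, 40) (0, 40)]
2. ⊥bis P0·P1 via (14.79,23.29): [(0, 23.6296) (16, 23.2622) (16, 40) (0, 40)]  |A|=264.8657
3. ⊥bis P0·P2 via (11.655,32.255): [(8.6603, 23.4307) (16, 23.2622) (16, 40) (14.2834, 40)]  |A|=75.6463
4. ⊥bis P0·P3 via (14.405,28.065): [(10.4787, 28.7888) (16, 27.771) (16, 40) (14.2834, 40)]  |A|=43.3828
5. ⊥bis P0·P4 via (12.125,31.47): [(12.5253, 34.8194) (11.776, 28.5496) (16, 27.771) (16, 40) (14.2834, 40)]  |A|=39.2263
6. ⊥bis P0·P5 via (10.655,27.305): [(12.5253, 34.8194) (11.776, 28.5496) (16, 27.771) (16, 40) (14.2834, 40)]  |A|=39.2263
7. ⊥bis P0·P6 via (8.185,31.215): [(12.5253, 34.8194) (11.776, 28.5496) (16, 27.771) (16, 40) (14.2834, 40)]  |A|=39.2263
8. ⊥bis P0·P7 via (8.705,29.98): [(12.5253, 34.8194) (11.776, 28.5496) (16, 27.771) (16, 40) (14.2834, 40)]  |A|=39.2263
9. canonical 5-gon: [(12.5253, 34.8194) (11.776, 28.5496) (16, 27.771) (16, 40) (14.2834, 40)]
10. shoelace: 39.2263

Area of P0's cell: 39.2263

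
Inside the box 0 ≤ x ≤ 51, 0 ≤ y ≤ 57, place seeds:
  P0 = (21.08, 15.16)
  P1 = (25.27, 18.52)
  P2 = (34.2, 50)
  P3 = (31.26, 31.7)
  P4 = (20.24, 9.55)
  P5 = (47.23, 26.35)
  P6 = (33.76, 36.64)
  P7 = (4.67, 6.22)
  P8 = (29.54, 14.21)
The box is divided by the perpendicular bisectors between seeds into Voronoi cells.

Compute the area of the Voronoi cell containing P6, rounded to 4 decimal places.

1. box [0,51]×[0,57]: [(0, 0) (51, 0) (51, 57) (0, 57)]
2. ⊥bis P6·P0 via (27.42,25.9): [(0, 42.0865) (51, 11.9803) (51, 57) (0, 57)]  |A|=1528.2962
3. ⊥bis P6·P1 via (29.515,27.58): [(0, 42.0865) (5.5631, 38.8025) (51, 17.5134) (51, 57) (0, 57)]  |A|=1402.5945
4. ⊥bis P6·P2 via (33.98,43.32): [(0, 44.4391) (0, 42.0865) (5.5631, 38.8025) (51, 17.5134) (51, 42.7595)]  |A|=719.1578
5. ⊥bis P6·P3 via (32.51,34.17): [(13.0687, 44.0087) (51, 24.8127) (51, 42.7595)]  |A|=340.3714
6. ⊥bis P6·P4 via (27,23.095): [(13.0687, 44.0087) (51, 24.8127) (51, 42.7595)]  |A|=340.3714
7. ⊥bis P6·P5 via (40.495,31.495): [(49.1468, 42.8205) (13.0687, 44.0087) (39.7424, 30.5099)]  |A|=227.6588
8. ⊥bis P6·P7 via (19.215,21.43): [(49.1468, 42.8205) (13.0687, 44.0087) (39.7424, 30.5099)]  |A|=227.6588
9. ⊥bis P6·P8 via (31.65,25.425): [(49.1468, 42.8205) (13.0687, 44.0087) (39.7424, 30.5099)]  |A|=227.6588
10. canonical 3-gon: [(49.1468, 42.8205) (13.0687, 44.0087) (39.7424, 30.5099)]
11. shoelace: 227.6588

Area of P6's cell: 227.6588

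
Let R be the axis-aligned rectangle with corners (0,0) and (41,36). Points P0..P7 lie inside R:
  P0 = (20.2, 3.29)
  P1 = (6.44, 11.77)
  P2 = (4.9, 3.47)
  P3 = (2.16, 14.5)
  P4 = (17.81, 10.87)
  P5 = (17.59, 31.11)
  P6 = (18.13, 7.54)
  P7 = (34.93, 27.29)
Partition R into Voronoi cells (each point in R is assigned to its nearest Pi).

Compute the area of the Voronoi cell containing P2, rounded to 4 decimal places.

1. box [0,41]×[0,36]: [(0, 0) (41, 0) (41, 36) (0, 36)]
2. ⊥bis P2·P0 via (12.55,3.38): [(0, 0) (12.5102, 0) (12.9338, 36) (0, 36)]  |A|=457.992
3. ⊥bis P2·P1 via (5.67,7.62): [(0, 8.672) (0, 0) (12.5102, 0) (12.5848, 6.337)]  |A|=94.2066
4. ⊥bis P2·P3 via (3.53,8.985): [(1.2995, 8.4309) (0, 8.1081) (0, 0) (12.5102, 0) (12.5848, 6.337)]  |A|=93.8402
5. ⊥bis P2·P4 via (11.355,7.17): [(11.7429, 6.4932) (1.2995, 8.4309) (0, 8.1081) (0, 0) (12.5102, 0) (12.5697, 5.0509)]  |A|=93.2976
6. ⊥bis P2·P5 via (11.245,17.29): [(11.7429, 6.4932) (1.2995, 8.4309) (0, 8.1081) (0, 0) (12.5102, 0) (12.5697, 5.0509)]  |A|=93.2976
7. ⊥bis P2·P6 via (11.515,5.505): [(11.1788, 6.5979) (1.2995, 8.4309) (0, 8.1081) (0, 0) (12.5102, 0) (12.536, 2.1863)]  |A|=90.9158
8. ⊥bis P2·P7 via (19.915,15.38): [(11.1788, 6.5979) (1.2995, 8.4309) (0, 8.1081) (0, 0) (12.5102, 0) (12.536, 2.1863)]  |A|=90.9158
9. canonical 6-gon: [(11.1788, 6.5979) (1.2995, 8.4309) (0, 8.1081) (0, 0) (12.5102, 0) (12.536, 2.1863)]
10. shoelace: 90.9158

Area of P2's cell: 90.9158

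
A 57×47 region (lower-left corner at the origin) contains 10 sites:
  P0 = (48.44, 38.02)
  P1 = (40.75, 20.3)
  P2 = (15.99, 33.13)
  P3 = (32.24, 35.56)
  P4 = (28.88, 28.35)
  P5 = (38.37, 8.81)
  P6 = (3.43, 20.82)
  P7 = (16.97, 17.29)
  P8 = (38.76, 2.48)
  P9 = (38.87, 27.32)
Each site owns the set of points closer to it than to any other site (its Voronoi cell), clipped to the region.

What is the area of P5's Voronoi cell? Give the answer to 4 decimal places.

Area of P5's cell: 247.9215

1. box [0,57]×[0,47]: [(0, 0) (57, 0) (57, 47) (0, 47)]
2. ⊥bis P5·P0 via (43.405,23.415): [(0, 38.3787) (0, 0) (57, 0) (57, 18.7282)]  |A|=1627.5451
3. ⊥bis P5·P1 via (39.56,14.555): [(0, 22.7493) (0, 0) (57, 0) (57, 10.9425)]  |A|=960.2181
4. ⊥bis P5·P2 via (27.18,20.97): [(23.7644, 17.8269) (4.3922, 0) (57, 0) (57, 10.9425)]  |A|=650.7564
5. ⊥bis P5·P3 via (35.305,22.185): [(23.7644, 17.8269) (4.3922, 0) (57, 0) (57, 10.9425)]  |A|=650.7564
6. ⊥bis P5·P4 via (33.625,18.58): [(29.5898, 16.6202) (14.4772, 9.2805) (4.3922, 0) (57, 0) (57, 10.9425)]  |A|=620.2603
7. ⊥bis P5·P6 via (20.9,14.815): [(29.5898, 16.6202) (19.9035, 11.9159) (15.8076, 0) (57, 0) (57, 10.9425)]  |A|=540.3578
8. ⊥bis P5·P7 via (27.67,13.05): [(29.5898, 16.6202) (28.9644, 16.3165) (22.4988, 0) (57, 0) (57, 10.9425)]  |A|=440.7975
9. ⊥bis P5·P8 via (38.565,5.645): [(29.5898, 16.6202) (28.9644, 16.3165) (24.3896, 4.7716) (57, 6.7808) (57, 10.9425)]  |A|=247.9215
10. ⊥bis P5·P9 via (38.62,18.065): [(29.5898, 16.6202) (28.9644, 16.3165) (24.3896, 4.7716) (57, 6.7808) (57, 10.9425)]  |A|=247.9215
11. canonical 5-gon: [(29.5898, 16.6202) (28.9644, 16.3165) (24.3896, 4.7716) (57, 6.7808) (57, 10.9425)]
12. shoelace: 247.9215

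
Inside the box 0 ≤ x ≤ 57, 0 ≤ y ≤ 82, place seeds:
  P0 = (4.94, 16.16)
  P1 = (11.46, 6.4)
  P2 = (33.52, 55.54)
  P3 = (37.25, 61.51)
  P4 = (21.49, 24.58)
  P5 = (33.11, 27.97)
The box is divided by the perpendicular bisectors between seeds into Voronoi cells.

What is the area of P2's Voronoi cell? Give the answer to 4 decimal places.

Area of P2's cell: 1100.4013

1. box [0,57]×[0,82]: [(0, 0) (57, 0) (57, 82) (0, 82)]
2. ⊥bis P2·P0 via (19.23,35.85): [(0, 49.8062) (57, 8.4385) (57, 82) (0, 82)]  |A|=3014.0286
3. ⊥bis P2·P1 via (22.49,30.97): [(0, 49.8062) (31.5717, 26.893) (57, 15.4777) (57, 82) (0, 82)]  |A|=2924.5302
4. ⊥bis P2·P3 via (35.385,58.525): [(0, 80.6332) (0, 49.8062) (31.5717, 26.893) (57, 15.4777) (57, 45.0202)]  |A|=1831.6512
5. ⊥bis P2·P4 via (27.505,40.06): [(0, 80.6332) (0, 50.7475) (57, 28.5992) (57, 45.0202)]  |A|=1319.7385
6. ⊥bis P2·P5 via (33.315,41.755): [(0, 80.6332) (0, 50.7475) (22.738, 41.9123) (57, 41.4028) (57, 45.0202)]  |A|=1100.4013
7. canonical 5-gon: [(0, 80.6332) (0, 50.7475) (22.738, 41.9123) (57, 41.4028) (57, 45.0202)]
8. shoelace: 1100.4013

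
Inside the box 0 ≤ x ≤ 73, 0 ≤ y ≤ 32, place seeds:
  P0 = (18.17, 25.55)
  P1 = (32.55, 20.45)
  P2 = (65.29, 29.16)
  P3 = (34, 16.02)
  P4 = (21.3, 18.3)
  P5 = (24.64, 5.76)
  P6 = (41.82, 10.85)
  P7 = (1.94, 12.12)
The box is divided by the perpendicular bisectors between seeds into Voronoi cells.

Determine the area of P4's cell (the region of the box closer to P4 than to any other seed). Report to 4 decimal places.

1. box [0,73]×[0,32]: [(0, 0) (73, 0) (73, 32) (0, 32)]
2. ⊥bis P4·P0 via (19.735,21.925): [(0, 13.4049) (0, 0) (73, 0) (73, 32) (43.0717, 32)]  |A|=1935.5396
3. ⊥bis P4·P1 via (26.925,19.375): [(25.9268, 24.5981) (0, 13.4049) (0, 0) (30.6278, 0)]  |A|=550.4667
4. ⊥bis P4·P2 via (43.295,23.73): [(25.9268, 24.5981) (0, 13.4049) (0, 0) (30.6278, 0)]  |A|=550.4667
5. ⊥bis P4·P3 via (27.65,17.16): [(27.5039, 16.346) (25.9268, 24.5981) (0, 13.4049) (0, 0) (24.5693, 0)]  |A|=500.9507
6. ⊥bis P4·P5 via (22.97,12.03): [(26.9178, 13.0815) (27.5039, 16.346) (25.9268, 24.5981) (0, 13.4049) (0, 5.912)]  |A|=260.6803
7. ⊥bis P4·P6 via (31.56,14.575): [(26.9178, 13.0815) (27.5039, 16.346) (25.9268, 24.5981) (0, 13.4049) (0, 5.912)]  |A|=260.6803
8. ⊥bis P4·P7 via (11.62,15.21): [(13.4449, 9.493) (26.9178, 13.0815) (27.5039, 16.346) (25.9268, 24.5981) (10.719, 18.0326)]  |A|=158.2342
9. canonical 5-gon: [(13.4449, 9.493) (26.9178, 13.0815) (27.5039, 16.346) (25.9268, 24.5981) (10.719, 18.0326)]
10. shoelace: 158.2342

Area of P4's cell: 158.2342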